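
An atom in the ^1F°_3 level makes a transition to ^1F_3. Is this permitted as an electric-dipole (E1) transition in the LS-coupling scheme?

Initial level: S=0, L=3, J=3, parity odd. Final level: S=0, L=3, J=3, parity even.
Parity must change: odd → even — satisfied.
ΔS = 0: S: 0 → 0 — satisfied.
ΔL = 0, ±1 (not L=0↔0): L: 3 → 3, ΔL = +0 — satisfied.
ΔJ = 0, ±1 (not J=0↔0): J: 3 → 3, ΔJ = +0 — satisfied.
All four E1 rules are satisfied.

allowed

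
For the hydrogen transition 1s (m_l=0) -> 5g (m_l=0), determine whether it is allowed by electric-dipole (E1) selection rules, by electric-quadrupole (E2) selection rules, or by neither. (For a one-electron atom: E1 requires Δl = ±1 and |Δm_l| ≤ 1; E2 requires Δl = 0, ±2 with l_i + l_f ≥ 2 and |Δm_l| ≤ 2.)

Δl = 4 − 0 = +4; l_i + l_f = 4.
Δm_l = +0.
E1 (Δl = ±1, |Δm_l| ≤ 1): not satisfied.
E2 (Δl = 0,±2, l_i+l_f ≥ 2, |Δm_l| ≤ 2): not satisfied.

neither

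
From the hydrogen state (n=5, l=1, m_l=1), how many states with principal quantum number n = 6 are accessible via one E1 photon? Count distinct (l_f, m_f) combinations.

E1 requires Δl = ±1, so l_f ∈ {0, 2}; with 0 ≤ l_f ≤ n_f−1 = 5, the allowed l_f values are {0, 2}.
For l_f = 0: m_f ∈ {m_i−1, m_i, m_i+1} ∩ [−0, 0] = {0} → 1 state.
For l_f = 2: m_f ∈ {m_i−1, m_i, m_i+1} ∩ [−2, 2] = {0, 1, 2} → 3 states.
Total: 4.

4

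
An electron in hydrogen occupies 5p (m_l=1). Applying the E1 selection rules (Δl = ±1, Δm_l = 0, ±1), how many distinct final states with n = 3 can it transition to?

E1 requires Δl = ±1, so l_f ∈ {0, 2}; with 0 ≤ l_f ≤ n_f−1 = 2, the allowed l_f values are {0, 2}.
For l_f = 0: m_f ∈ {m_i−1, m_i, m_i+1} ∩ [−0, 0] = {0} → 1 state.
For l_f = 2: m_f ∈ {m_i−1, m_i, m_i+1} ∩ [−2, 2] = {0, 1, 2} → 3 states.
Total: 4.

4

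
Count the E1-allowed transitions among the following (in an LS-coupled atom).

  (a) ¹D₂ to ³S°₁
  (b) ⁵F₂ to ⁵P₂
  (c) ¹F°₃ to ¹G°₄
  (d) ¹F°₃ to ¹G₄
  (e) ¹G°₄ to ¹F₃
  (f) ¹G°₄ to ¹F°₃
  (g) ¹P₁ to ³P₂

(a) forbidden (ΔS, ΔL fail)
(b) forbidden (parity, ΔL fail)
(c) forbidden (parity fails)
(d) allowed
(e) allowed
(f) forbidden (parity fails)
(g) forbidden (parity, ΔS fail)
Total allowed: 2 of 7.

2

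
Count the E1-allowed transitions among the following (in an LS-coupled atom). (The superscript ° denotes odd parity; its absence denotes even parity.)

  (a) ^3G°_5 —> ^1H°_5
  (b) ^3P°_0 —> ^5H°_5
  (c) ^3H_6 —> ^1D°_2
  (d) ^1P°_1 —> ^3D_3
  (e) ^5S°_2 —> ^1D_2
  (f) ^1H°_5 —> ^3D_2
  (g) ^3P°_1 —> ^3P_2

(a) forbidden (parity, ΔS fail)
(b) forbidden (parity, ΔS, ΔL, ΔJ fail)
(c) forbidden (ΔS, ΔL, ΔJ fail)
(d) forbidden (ΔS, ΔJ fail)
(e) forbidden (ΔS, ΔL fail)
(f) forbidden (ΔS, ΔL, ΔJ fail)
(g) allowed
Total allowed: 1 of 7.

1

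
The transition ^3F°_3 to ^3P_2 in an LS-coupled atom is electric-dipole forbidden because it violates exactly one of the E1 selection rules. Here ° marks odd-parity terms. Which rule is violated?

Initial level: S=1, L=3, J=3, parity odd. Final level: S=1, L=1, J=2, parity even.
ΔL = 0, ±1 (not L=0↔0): L: 3 → 1, ΔL = -2 — fails.
ΔS = 0: S: 1 → 1 — ok.
ΔJ = 0, ±1 (not J=0↔0): J: 3 → 2, ΔJ = -1 — ok.
Parity must change: odd → even — ok.

the ΔL = 0, ±1 rule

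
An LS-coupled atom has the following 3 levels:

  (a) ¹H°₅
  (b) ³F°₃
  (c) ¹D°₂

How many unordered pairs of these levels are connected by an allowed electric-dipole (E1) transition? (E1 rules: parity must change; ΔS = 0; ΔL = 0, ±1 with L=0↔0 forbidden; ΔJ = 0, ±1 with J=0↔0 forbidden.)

0

(a)–(b): forbidden (parity, ΔS, ΔL, ΔJ).
(a)–(c): forbidden (parity, ΔL, ΔJ).
(b)–(c): forbidden (parity, ΔS).
Allowed pairs: 0 of 3.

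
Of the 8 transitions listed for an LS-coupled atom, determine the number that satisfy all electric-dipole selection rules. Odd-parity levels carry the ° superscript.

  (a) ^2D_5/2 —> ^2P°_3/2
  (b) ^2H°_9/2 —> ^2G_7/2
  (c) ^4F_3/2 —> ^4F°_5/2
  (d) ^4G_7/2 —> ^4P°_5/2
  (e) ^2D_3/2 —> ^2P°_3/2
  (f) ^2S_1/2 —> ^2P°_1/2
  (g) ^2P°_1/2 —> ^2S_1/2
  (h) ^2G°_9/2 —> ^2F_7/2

(a) allowed
(b) allowed
(c) allowed
(d) forbidden (ΔL fails)
(e) allowed
(f) allowed
(g) allowed
(h) allowed
Total allowed: 7 of 8.

7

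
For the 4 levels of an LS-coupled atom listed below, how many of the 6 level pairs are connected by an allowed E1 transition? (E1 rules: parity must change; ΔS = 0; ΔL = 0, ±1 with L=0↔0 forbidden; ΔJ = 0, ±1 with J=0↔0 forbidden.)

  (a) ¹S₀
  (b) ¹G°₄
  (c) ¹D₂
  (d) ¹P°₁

2

(a)–(b): forbidden (ΔL, ΔJ).
(a)–(c): forbidden (parity, ΔL, ΔJ).
(a)–(d): allowed.
(b)–(c): forbidden (ΔL, ΔJ).
(b)–(d): forbidden (parity, ΔL, ΔJ).
(c)–(d): allowed.
Allowed pairs: 2 of 6.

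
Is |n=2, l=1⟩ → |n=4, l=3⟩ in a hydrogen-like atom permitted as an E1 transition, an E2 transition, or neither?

E2

Δl = 3 − 1 = +2; l_i + l_f = 4.
E1 (Δl = ±1): not satisfied.
E2 (Δl = 0,±2, l_i+l_f ≥ 2): satisfied.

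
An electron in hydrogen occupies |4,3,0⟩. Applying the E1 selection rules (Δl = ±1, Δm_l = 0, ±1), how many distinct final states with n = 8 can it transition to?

E1 requires Δl = ±1, so l_f ∈ {2, 4}; with 0 ≤ l_f ≤ n_f−1 = 7, the allowed l_f values are {2, 4}.
For l_f = 2: m_f ∈ {m_i−1, m_i, m_i+1} ∩ [−2, 2] = {-1, 0, 1} → 3 states.
For l_f = 4: m_f ∈ {m_i−1, m_i, m_i+1} ∩ [−4, 4] = {-1, 0, 1} → 3 states.
Total: 6.

6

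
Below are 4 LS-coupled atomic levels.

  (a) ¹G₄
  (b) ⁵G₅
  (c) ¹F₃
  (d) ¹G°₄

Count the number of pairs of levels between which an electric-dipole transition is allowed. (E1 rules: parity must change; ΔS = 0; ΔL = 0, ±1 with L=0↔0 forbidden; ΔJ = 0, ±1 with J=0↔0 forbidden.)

2

(a)–(b): forbidden (parity, ΔS).
(a)–(c): forbidden (parity).
(a)–(d): allowed.
(b)–(c): forbidden (parity, ΔS, ΔJ).
(b)–(d): forbidden (ΔS).
(c)–(d): allowed.
Allowed pairs: 2 of 6.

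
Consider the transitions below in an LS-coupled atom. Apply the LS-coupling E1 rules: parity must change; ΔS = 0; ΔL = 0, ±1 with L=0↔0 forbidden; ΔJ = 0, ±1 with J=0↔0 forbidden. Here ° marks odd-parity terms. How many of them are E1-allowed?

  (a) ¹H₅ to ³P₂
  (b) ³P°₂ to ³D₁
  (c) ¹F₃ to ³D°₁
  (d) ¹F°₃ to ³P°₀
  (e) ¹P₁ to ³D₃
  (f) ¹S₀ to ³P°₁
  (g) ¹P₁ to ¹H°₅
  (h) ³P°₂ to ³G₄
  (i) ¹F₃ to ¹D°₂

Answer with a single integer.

2

(a) forbidden (parity, ΔS, ΔL, ΔJ fail)
(b) allowed
(c) forbidden (ΔS, ΔJ fail)
(d) forbidden (parity, ΔS, ΔL, ΔJ fail)
(e) forbidden (parity, ΔS, ΔJ fail)
(f) forbidden (ΔS fails)
(g) forbidden (ΔL, ΔJ fail)
(h) forbidden (ΔL, ΔJ fail)
(i) allowed
Total allowed: 2 of 9.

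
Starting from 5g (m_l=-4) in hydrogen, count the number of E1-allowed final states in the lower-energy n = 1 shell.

0

E1 requires l_f ∈ {3, 5}, but neither lies in [0, 0], so no final state is reachable.
Total: 0.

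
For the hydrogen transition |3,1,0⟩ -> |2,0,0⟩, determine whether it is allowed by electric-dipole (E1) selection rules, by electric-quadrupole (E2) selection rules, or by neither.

Δl = 0 − 1 = -1; l_i + l_f = 1.
Δm_l = +0.
E1 (Δl = ±1, |Δm_l| ≤ 1): satisfied.
E2 (Δl = 0,±2, l_i+l_f ≥ 2, |Δm_l| ≤ 2): not satisfied.

E1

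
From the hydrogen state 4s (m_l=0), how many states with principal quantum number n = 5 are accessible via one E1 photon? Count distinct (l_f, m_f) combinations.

E1 requires Δl = ±1, so l_f ∈ {-1, 1}; with 0 ≤ l_f ≤ n_f−1 = 4, the allowed l_f values are {1}.
For l_f = 1: m_f ∈ {m_i−1, m_i, m_i+1} ∩ [−1, 1] = {-1, 0, 1} → 3 states.
Total: 3.

3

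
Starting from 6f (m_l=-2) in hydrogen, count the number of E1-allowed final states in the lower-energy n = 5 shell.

E1 requires Δl = ±1, so l_f ∈ {2, 4}; with 0 ≤ l_f ≤ n_f−1 = 4, the allowed l_f values are {2, 4}.
For l_f = 2: m_f ∈ {m_i−1, m_i, m_i+1} ∩ [−2, 2] = {-2, -1} → 2 states.
For l_f = 4: m_f ∈ {m_i−1, m_i, m_i+1} ∩ [−4, 4] = {-3, -2, -1} → 3 states.
Total: 5.

5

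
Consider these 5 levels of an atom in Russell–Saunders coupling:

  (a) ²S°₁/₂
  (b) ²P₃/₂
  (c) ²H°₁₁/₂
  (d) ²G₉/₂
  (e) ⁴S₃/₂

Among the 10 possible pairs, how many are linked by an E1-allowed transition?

(a)–(b): allowed.
(a)–(c): forbidden (parity, ΔL, ΔJ).
(a)–(d): forbidden (ΔL, ΔJ).
(a)–(e): forbidden (ΔS, ΔL).
(b)–(c): forbidden (ΔL, ΔJ).
(b)–(d): forbidden (parity, ΔL, ΔJ).
(b)–(e): forbidden (parity, ΔS).
(c)–(d): allowed.
(c)–(e): forbidden (ΔS, ΔL, ΔJ).
(d)–(e): forbidden (parity, ΔS, ΔL, ΔJ).
Allowed pairs: 2 of 10.

2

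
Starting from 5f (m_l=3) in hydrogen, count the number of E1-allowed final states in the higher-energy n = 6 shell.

4

E1 requires Δl = ±1, so l_f ∈ {2, 4}; with 0 ≤ l_f ≤ n_f−1 = 5, the allowed l_f values are {2, 4}.
For l_f = 2: m_f ∈ {m_i−1, m_i, m_i+1} ∩ [−2, 2] = {2} → 1 state.
For l_f = 4: m_f ∈ {m_i−1, m_i, m_i+1} ∩ [−4, 4] = {2, 3, 4} → 3 states.
Total: 4.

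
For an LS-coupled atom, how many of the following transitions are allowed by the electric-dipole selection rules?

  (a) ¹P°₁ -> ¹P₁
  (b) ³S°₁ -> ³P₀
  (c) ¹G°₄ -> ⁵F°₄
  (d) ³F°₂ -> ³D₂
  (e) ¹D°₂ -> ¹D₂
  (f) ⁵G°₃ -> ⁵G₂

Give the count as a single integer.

(a) allowed
(b) allowed
(c) forbidden (parity, ΔS fail)
(d) allowed
(e) allowed
(f) allowed
Total allowed: 5 of 6.

5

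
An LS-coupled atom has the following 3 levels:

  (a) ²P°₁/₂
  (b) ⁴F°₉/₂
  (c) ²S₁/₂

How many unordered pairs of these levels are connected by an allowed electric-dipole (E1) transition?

1

(a)–(b): forbidden (parity, ΔS, ΔL, ΔJ).
(a)–(c): allowed.
(b)–(c): forbidden (ΔS, ΔL, ΔJ).
Allowed pairs: 1 of 3.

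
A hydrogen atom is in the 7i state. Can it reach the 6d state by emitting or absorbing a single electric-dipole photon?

forbidden

Δl = 2 − 6 = -4; the E1 rule Δl = ±1 is ✗.
The transition is electric-dipole forbidden.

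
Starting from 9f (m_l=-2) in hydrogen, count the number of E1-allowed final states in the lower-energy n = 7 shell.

E1 requires Δl = ±1, so l_f ∈ {2, 4}; with 0 ≤ l_f ≤ n_f−1 = 6, the allowed l_f values are {2, 4}.
For l_f = 2: m_f ∈ {m_i−1, m_i, m_i+1} ∩ [−2, 2] = {-2, -1} → 2 states.
For l_f = 4: m_f ∈ {m_i−1, m_i, m_i+1} ∩ [−4, 4] = {-3, -2, -1} → 3 states.
Total: 5.

5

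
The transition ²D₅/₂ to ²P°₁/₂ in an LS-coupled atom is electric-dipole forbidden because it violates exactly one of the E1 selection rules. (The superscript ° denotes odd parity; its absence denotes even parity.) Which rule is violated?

the ΔJ = 0, ±1 rule

Reading off the term symbols: S 1/2→1/2, L 2→1, J 5/2→1/2, parity even→odd.
ΔS = 0: S: 1/2 → 1/2 — passes.
ΔJ = 0, ±1 (not J=0↔0): J: 5/2 → 1/2, ΔJ = -2 — fails.
Parity must change: even → odd — passes.
ΔL = 0, ±1 (not L=0↔0): L: 2 → 1, ΔL = -1 — passes.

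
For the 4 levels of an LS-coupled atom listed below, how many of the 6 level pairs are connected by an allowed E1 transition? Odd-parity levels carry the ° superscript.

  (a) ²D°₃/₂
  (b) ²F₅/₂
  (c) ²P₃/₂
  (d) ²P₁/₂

(a)–(b): allowed.
(a)–(c): allowed.
(a)–(d): allowed.
(b)–(c): forbidden (parity, ΔL).
(b)–(d): forbidden (parity, ΔL, ΔJ).
(c)–(d): forbidden (parity).
Allowed pairs: 3 of 6.

3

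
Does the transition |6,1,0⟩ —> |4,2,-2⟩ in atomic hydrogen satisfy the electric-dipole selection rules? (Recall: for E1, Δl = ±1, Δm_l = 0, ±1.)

Δl = 2 − 1 = +1; the E1 rule Δl = ±1 is passes.
m_l: 0 → -2 (Δm_l = -2). |Δm_l| ≤ 1 fails.
The transition is electric-dipole forbidden.

forbidden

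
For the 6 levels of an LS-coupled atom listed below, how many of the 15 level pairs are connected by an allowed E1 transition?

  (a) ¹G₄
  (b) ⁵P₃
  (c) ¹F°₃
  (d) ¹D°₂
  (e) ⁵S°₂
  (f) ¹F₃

4

(a)–(b): forbidden (parity, ΔS, ΔL).
(a)–(c): allowed.
(a)–(d): forbidden (ΔL, ΔJ).
(a)–(e): forbidden (ΔS, ΔL, ΔJ).
(a)–(f): forbidden (parity).
(b)–(c): forbidden (ΔS, ΔL).
(b)–(d): forbidden (ΔS).
(b)–(e): allowed.
(b)–(f): forbidden (parity, ΔS, ΔL).
(c)–(d): forbidden (parity).
(c)–(e): forbidden (parity, ΔS, ΔL).
(c)–(f): allowed.
(d)–(e): forbidden (parity, ΔS, ΔL).
(d)–(f): allowed.
(e)–(f): forbidden (ΔS, ΔL).
Allowed pairs: 4 of 15.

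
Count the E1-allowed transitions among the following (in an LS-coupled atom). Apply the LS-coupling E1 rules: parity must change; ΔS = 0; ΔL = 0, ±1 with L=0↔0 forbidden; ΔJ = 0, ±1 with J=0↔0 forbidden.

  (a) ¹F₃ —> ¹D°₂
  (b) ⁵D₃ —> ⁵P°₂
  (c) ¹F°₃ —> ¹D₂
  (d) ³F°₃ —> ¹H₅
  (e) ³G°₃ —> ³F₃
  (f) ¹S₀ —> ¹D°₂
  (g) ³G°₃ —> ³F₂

5

(a) allowed
(b) allowed
(c) allowed
(d) forbidden (ΔS, ΔL, ΔJ fail)
(e) allowed
(f) forbidden (ΔL, ΔJ fail)
(g) allowed
Total allowed: 5 of 7.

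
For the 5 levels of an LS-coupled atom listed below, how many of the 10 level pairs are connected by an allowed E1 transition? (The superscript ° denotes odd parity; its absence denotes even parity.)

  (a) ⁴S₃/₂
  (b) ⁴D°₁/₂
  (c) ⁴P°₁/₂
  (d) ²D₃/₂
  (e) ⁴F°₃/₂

(a)–(b): forbidden (ΔL).
(a)–(c): allowed.
(a)–(d): forbidden (parity, ΔS, ΔL).
(a)–(e): forbidden (ΔL).
(b)–(c): forbidden (parity).
(b)–(d): forbidden (ΔS).
(b)–(e): forbidden (parity).
(c)–(d): forbidden (ΔS).
(c)–(e): forbidden (parity, ΔL).
(d)–(e): forbidden (ΔS).
Allowed pairs: 1 of 10.

1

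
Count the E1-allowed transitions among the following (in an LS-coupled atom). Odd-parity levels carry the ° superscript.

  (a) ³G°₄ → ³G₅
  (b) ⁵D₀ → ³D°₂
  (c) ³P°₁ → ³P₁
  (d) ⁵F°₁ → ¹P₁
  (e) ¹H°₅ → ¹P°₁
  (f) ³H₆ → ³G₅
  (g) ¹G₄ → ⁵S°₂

(a) allowed
(b) forbidden (ΔS, ΔJ fail)
(c) allowed
(d) forbidden (ΔS, ΔL fail)
(e) forbidden (parity, ΔL, ΔJ fail)
(f) forbidden (parity fails)
(g) forbidden (ΔS, ΔL, ΔJ fail)
Total allowed: 2 of 7.

2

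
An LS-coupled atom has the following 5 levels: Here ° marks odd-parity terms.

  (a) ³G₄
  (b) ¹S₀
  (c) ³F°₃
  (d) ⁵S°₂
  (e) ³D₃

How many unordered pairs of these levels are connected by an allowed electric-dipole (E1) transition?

(a)–(b): forbidden (parity, ΔS, ΔL, ΔJ).
(a)–(c): allowed.
(a)–(d): forbidden (ΔS, ΔL, ΔJ).
(a)–(e): forbidden (parity, ΔL).
(b)–(c): forbidden (ΔS, ΔL, ΔJ).
(b)–(d): forbidden (ΔS, ΔL, ΔJ).
(b)–(e): forbidden (parity, ΔS, ΔL, ΔJ).
(c)–(d): forbidden (parity, ΔS, ΔL).
(c)–(e): allowed.
(d)–(e): forbidden (ΔS, ΔL).
Allowed pairs: 2 of 10.

2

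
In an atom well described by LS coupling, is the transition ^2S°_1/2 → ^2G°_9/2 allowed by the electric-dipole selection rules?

forbidden

Parity must change: odd → odd — fails.
ΔS = 0: S: 1/2 → 1/2 — passes.
ΔL = 0, ±1 (not L=0↔0): L: 0 → 4, ΔL = +4 — fails.
ΔJ = 0, ±1 (not J=0↔0): J: 1/2 → 9/2, ΔJ = +4 — fails.
Rule(s) violated: parity, ΔL, ΔJ.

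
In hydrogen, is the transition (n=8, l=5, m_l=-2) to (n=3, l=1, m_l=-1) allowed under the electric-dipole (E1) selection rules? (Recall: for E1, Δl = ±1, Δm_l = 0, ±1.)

forbidden

Initial l = 5, final l = 1, so Δl = -4. E1 requires Δl = ±1: fails.
m_l: -2 → -1 (Δm_l = +1). |Δm_l| ≤ 1 passes.
The transition is electric-dipole forbidden.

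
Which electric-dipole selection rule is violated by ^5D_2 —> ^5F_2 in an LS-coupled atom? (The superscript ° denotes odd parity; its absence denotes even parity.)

Initial level: S=2, L=2, J=2, parity even. Final level: S=2, L=3, J=2, parity even.
Parity must change: even → even — violated.
ΔS = 0: S: 2 → 2 — satisfied.
ΔL = 0, ±1 (not L=0↔0): L: 2 → 3, ΔL = +1 — satisfied.
ΔJ = 0, ±1 (not J=0↔0): J: 2 → 2, ΔJ = +0 — satisfied.

parity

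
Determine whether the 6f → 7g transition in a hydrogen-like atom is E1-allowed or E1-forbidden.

allowed

Δl = 4 − 3 = +1; the E1 rule Δl = ±1 is ok.
All E1 selection rules are satisfied.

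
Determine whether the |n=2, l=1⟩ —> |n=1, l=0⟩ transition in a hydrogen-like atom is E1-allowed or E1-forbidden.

allowed

l: 1 → 0 (Δl = -1). Δl = ±1 ✓.
All E1 selection rules are satisfied.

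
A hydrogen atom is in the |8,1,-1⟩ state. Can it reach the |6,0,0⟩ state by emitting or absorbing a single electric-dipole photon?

Initial l = 1, final l = 0, so Δl = -1. E1 requires Δl = ±1: ✓.
Δm_l = 0 − (-1) = +1. E1 requires Δm_l = 0, ±1: ✓.
All E1 selection rules are satisfied.

allowed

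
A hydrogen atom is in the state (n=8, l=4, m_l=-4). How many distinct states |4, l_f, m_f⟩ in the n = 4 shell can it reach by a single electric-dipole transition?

1

E1 requires Δl = ±1, so l_f ∈ {3, 5}; with 0 ≤ l_f ≤ n_f−1 = 3, the allowed l_f values are {3}.
For l_f = 3: m_f ∈ {m_i−1, m_i, m_i+1} ∩ [−3, 3] = {-3} → 1 state.
Total: 1.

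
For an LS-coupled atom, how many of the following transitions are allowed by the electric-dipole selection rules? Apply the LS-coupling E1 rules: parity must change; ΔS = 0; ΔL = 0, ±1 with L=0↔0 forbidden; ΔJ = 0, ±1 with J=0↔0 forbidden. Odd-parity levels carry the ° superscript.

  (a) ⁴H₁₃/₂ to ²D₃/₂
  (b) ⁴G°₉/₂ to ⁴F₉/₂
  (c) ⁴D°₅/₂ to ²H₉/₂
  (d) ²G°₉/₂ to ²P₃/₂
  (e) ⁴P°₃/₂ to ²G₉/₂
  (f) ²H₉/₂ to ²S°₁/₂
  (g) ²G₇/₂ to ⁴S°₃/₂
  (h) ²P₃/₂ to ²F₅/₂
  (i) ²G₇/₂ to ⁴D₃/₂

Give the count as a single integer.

1

(a) forbidden (parity, ΔS, ΔL, ΔJ fail)
(b) allowed
(c) forbidden (ΔS, ΔL, ΔJ fail)
(d) forbidden (ΔL, ΔJ fail)
(e) forbidden (ΔS, ΔL, ΔJ fail)
(f) forbidden (ΔL, ΔJ fail)
(g) forbidden (ΔS, ΔL, ΔJ fail)
(h) forbidden (parity, ΔL fail)
(i) forbidden (parity, ΔS, ΔL, ΔJ fail)
Total allowed: 1 of 9.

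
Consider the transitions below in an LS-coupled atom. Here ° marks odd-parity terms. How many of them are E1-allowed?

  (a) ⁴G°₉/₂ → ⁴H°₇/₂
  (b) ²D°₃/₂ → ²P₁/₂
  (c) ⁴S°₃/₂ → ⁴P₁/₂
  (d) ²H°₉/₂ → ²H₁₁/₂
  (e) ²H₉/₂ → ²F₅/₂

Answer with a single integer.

3

(a) forbidden (parity fails)
(b) allowed
(c) allowed
(d) allowed
(e) forbidden (parity, ΔL, ΔJ fail)
Total allowed: 3 of 5.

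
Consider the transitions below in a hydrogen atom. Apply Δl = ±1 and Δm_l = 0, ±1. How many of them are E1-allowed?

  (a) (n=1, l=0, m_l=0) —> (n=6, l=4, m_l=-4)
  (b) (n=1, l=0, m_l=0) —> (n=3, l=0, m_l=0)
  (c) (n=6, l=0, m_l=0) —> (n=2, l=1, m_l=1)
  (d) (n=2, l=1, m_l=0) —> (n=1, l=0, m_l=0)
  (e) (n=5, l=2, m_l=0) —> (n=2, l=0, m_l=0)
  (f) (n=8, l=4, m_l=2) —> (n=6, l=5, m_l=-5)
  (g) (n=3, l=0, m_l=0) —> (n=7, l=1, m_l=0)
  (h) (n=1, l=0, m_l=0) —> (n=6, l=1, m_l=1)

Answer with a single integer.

4

(a) forbidden — Δl = +4 (E1 requires Δl = ±1); Δm_l = -4 (E1 requires Δm_l = 0, ±1)
(b) forbidden — Δl = +0 (E1 requires Δl = ±1)
(c) allowed
(d) allowed
(e) forbidden — Δl = -2 (E1 requires Δl = ±1)
(f) forbidden — Δm_l = -7 (E1 requires Δm_l = 0, ±1)
(g) allowed
(h) allowed
Total allowed: 4 of 8.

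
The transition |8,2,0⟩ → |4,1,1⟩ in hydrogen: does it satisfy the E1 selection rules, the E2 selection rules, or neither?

E1

Δl = 1 − 2 = -1; l_i + l_f = 3.
Δm_l = +1.
E1 (Δl = ±1, |Δm_l| ≤ 1): satisfied.
E2 (Δl = 0,±2, l_i+l_f ≥ 2, |Δm_l| ≤ 2): not satisfied.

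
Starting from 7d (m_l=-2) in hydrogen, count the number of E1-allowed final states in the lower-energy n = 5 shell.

4

E1 requires Δl = ±1, so l_f ∈ {1, 3}; with 0 ≤ l_f ≤ n_f−1 = 4, the allowed l_f values are {1, 3}.
For l_f = 1: m_f ∈ {m_i−1, m_i, m_i+1} ∩ [−1, 1] = {-1} → 1 state.
For l_f = 3: m_f ∈ {m_i−1, m_i, m_i+1} ∩ [−3, 3] = {-3, -2, -1} → 3 states.
Total: 4.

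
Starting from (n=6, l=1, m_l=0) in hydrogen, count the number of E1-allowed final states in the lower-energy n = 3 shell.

E1 requires Δl = ±1, so l_f ∈ {0, 2}; with 0 ≤ l_f ≤ n_f−1 = 2, the allowed l_f values are {0, 2}.
For l_f = 0: m_f ∈ {m_i−1, m_i, m_i+1} ∩ [−0, 0] = {0} → 1 state.
For l_f = 2: m_f ∈ {m_i−1, m_i, m_i+1} ∩ [−2, 2] = {-1, 0, 1} → 3 states.
Total: 4.

4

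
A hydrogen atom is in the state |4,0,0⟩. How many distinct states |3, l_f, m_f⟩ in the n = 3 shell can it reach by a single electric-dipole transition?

E1 requires Δl = ±1, so l_f ∈ {-1, 1}; with 0 ≤ l_f ≤ n_f−1 = 2, the allowed l_f values are {1}.
For l_f = 1: m_f ∈ {m_i−1, m_i, m_i+1} ∩ [−1, 1] = {-1, 0, 1} → 3 states.
Total: 3.

3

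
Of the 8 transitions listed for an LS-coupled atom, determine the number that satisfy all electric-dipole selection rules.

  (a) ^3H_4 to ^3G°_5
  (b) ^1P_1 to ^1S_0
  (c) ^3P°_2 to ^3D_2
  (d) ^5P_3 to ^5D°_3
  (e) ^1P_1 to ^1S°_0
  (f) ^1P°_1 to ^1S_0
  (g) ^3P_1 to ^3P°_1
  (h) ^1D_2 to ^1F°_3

(a) allowed
(b) forbidden (parity fails)
(c) allowed
(d) allowed
(e) allowed
(f) allowed
(g) allowed
(h) allowed
Total allowed: 7 of 8.

7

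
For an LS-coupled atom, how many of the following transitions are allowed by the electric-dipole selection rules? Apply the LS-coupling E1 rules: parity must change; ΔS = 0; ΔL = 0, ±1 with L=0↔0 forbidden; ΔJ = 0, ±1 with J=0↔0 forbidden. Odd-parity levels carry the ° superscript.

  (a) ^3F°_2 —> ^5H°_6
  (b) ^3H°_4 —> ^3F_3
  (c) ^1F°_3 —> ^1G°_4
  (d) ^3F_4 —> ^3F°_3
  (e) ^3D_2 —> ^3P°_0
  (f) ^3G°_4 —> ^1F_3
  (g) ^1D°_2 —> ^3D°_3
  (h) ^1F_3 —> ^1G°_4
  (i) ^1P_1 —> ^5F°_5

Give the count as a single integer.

2

(a) forbidden (parity, ΔS, ΔL, ΔJ fail)
(b) forbidden (ΔL fails)
(c) forbidden (parity fails)
(d) allowed
(e) forbidden (ΔJ fails)
(f) forbidden (ΔS fails)
(g) forbidden (parity, ΔS fail)
(h) allowed
(i) forbidden (ΔS, ΔL, ΔJ fail)
Total allowed: 2 of 9.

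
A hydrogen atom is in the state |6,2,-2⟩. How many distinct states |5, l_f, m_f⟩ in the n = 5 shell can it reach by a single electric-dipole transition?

4

E1 requires Δl = ±1, so l_f ∈ {1, 3}; with 0 ≤ l_f ≤ n_f−1 = 4, the allowed l_f values are {1, 3}.
For l_f = 1: m_f ∈ {m_i−1, m_i, m_i+1} ∩ [−1, 1] = {-1} → 1 state.
For l_f = 3: m_f ∈ {m_i−1, m_i, m_i+1} ∩ [−3, 3] = {-3, -2, -1} → 3 states.
Total: 4.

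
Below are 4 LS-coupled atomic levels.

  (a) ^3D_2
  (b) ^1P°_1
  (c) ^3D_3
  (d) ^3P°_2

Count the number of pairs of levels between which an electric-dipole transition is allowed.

(a)–(b): forbidden (ΔS).
(a)–(c): forbidden (parity).
(a)–(d): allowed.
(b)–(c): forbidden (ΔS, ΔJ).
(b)–(d): forbidden (parity, ΔS).
(c)–(d): allowed.
Allowed pairs: 2 of 6.

2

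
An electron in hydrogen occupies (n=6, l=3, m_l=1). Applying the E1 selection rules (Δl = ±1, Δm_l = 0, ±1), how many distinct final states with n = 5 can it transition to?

6

E1 requires Δl = ±1, so l_f ∈ {2, 4}; with 0 ≤ l_f ≤ n_f−1 = 4, the allowed l_f values are {2, 4}.
For l_f = 2: m_f ∈ {m_i−1, m_i, m_i+1} ∩ [−2, 2] = {0, 1, 2} → 3 states.
For l_f = 4: m_f ∈ {m_i−1, m_i, m_i+1} ∩ [−4, 4] = {0, 1, 2} → 3 states.
Total: 6.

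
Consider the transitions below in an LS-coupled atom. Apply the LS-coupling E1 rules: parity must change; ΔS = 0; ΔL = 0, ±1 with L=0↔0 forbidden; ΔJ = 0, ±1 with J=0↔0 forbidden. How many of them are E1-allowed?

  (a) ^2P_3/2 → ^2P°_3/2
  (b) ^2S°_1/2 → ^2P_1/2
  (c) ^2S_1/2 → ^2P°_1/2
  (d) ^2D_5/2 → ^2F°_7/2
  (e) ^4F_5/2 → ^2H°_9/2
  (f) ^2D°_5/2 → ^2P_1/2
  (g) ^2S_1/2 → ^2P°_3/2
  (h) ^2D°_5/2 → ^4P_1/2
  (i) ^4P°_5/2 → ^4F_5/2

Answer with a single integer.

5

(a) allowed
(b) allowed
(c) allowed
(d) allowed
(e) forbidden (ΔS, ΔL, ΔJ fail)
(f) forbidden (ΔJ fails)
(g) allowed
(h) forbidden (ΔS, ΔJ fail)
(i) forbidden (ΔL fails)
Total allowed: 5 of 9.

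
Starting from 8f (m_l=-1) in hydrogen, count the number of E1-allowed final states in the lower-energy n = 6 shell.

6

E1 requires Δl = ±1, so l_f ∈ {2, 4}; with 0 ≤ l_f ≤ n_f−1 = 5, the allowed l_f values are {2, 4}.
For l_f = 2: m_f ∈ {m_i−1, m_i, m_i+1} ∩ [−2, 2] = {-2, -1, 0} → 3 states.
For l_f = 4: m_f ∈ {m_i−1, m_i, m_i+1} ∩ [−4, 4] = {-2, -1, 0} → 3 states.
Total: 6.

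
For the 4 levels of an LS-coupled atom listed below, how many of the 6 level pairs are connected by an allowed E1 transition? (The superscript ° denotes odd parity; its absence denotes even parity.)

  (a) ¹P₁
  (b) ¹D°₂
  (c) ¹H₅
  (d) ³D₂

1

(a)–(b): allowed.
(a)–(c): forbidden (parity, ΔL, ΔJ).
(a)–(d): forbidden (parity, ΔS).
(b)–(c): forbidden (ΔL, ΔJ).
(b)–(d): forbidden (ΔS).
(c)–(d): forbidden (parity, ΔS, ΔL, ΔJ).
Allowed pairs: 1 of 6.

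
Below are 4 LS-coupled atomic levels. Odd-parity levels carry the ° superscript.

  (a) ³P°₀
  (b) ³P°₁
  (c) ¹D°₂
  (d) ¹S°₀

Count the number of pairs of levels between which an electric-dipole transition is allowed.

(a)–(b): forbidden (parity).
(a)–(c): forbidden (parity, ΔS, ΔJ).
(a)–(d): forbidden (parity, ΔS, ΔJ).
(b)–(c): forbidden (parity, ΔS).
(b)–(d): forbidden (parity, ΔS).
(c)–(d): forbidden (parity, ΔL, ΔJ).
Allowed pairs: 0 of 6.

0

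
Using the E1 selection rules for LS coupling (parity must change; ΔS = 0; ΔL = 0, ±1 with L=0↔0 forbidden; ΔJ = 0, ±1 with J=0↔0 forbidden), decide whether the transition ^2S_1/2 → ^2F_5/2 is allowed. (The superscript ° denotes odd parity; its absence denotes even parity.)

forbidden

Initial level: S=1/2, L=0, J=1/2, parity even. Final level: S=1/2, L=3, J=5/2, parity even.
ΔS = 0: S: 1/2 → 1/2 — passes.
Parity must change: even → even — fails.
ΔL = 0, ±1 (not L=0↔0): L: 0 → 3, ΔL = +3 — fails.
ΔJ = 0, ±1 (not J=0↔0): J: 1/2 → 5/2, ΔJ = +2 — fails.
Rule(s) violated: parity, ΔL, ΔJ.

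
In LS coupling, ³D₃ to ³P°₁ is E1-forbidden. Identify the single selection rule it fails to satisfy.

Reading off the term symbols: S 1→1, L 2→1, J 3→1, parity even→odd.
Parity must change: even → odd — passes.
ΔS = 0: S: 1 → 1 — passes.
ΔL = 0, ±1 (not L=0↔0): L: 2 → 1, ΔL = -1 — passes.
ΔJ = 0, ±1 (not J=0↔0): J: 3 → 1, ΔJ = -2 — fails.

the ΔJ = 0, ±1 rule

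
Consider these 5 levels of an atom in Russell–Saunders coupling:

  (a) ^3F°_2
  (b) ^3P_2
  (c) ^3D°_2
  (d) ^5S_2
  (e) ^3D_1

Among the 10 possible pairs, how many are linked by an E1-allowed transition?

3

(a)–(b): forbidden (ΔL).
(a)–(c): forbidden (parity).
(a)–(d): forbidden (ΔS, ΔL).
(a)–(e): allowed.
(b)–(c): allowed.
(b)–(d): forbidden (parity, ΔS).
(b)–(e): forbidden (parity).
(c)–(d): forbidden (ΔS, ΔL).
(c)–(e): allowed.
(d)–(e): forbidden (parity, ΔS, ΔL).
Allowed pairs: 3 of 10.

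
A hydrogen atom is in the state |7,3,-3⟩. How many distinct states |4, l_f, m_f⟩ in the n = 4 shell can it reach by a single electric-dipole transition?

E1 requires Δl = ±1, so l_f ∈ {2, 4}; with 0 ≤ l_f ≤ n_f−1 = 3, the allowed l_f values are {2}.
For l_f = 2: m_f ∈ {m_i−1, m_i, m_i+1} ∩ [−2, 2] = {-2} → 1 state.
Total: 1.

1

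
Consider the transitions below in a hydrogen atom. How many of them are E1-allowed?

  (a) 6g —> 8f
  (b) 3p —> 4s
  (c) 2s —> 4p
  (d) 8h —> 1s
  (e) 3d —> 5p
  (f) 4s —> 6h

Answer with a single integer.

4

(a) allowed
(b) allowed
(c) allowed
(d) forbidden — Δl = -5 (E1 requires Δl = ±1)
(e) allowed
(f) forbidden — Δl = +5 (E1 requires Δl = ±1)
Total allowed: 4 of 6.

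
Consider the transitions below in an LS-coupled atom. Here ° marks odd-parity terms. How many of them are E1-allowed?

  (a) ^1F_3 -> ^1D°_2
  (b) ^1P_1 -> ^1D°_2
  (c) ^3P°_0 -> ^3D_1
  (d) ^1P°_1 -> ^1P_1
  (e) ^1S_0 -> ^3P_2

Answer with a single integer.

(a) allowed
(b) allowed
(c) allowed
(d) allowed
(e) forbidden (parity, ΔS, ΔJ fail)
Total allowed: 4 of 5.

4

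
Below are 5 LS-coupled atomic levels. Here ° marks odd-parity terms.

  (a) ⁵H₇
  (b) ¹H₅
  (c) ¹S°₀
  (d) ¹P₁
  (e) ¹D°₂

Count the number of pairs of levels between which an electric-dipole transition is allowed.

2

(a)–(b): forbidden (parity, ΔS, ΔJ).
(a)–(c): forbidden (ΔS, ΔL, ΔJ).
(a)–(d): forbidden (parity, ΔS, ΔL, ΔJ).
(a)–(e): forbidden (ΔS, ΔL, ΔJ).
(b)–(c): forbidden (ΔL, ΔJ).
(b)–(d): forbidden (parity, ΔL, ΔJ).
(b)–(e): forbidden (ΔL, ΔJ).
(c)–(d): allowed.
(c)–(e): forbidden (parity, ΔL, ΔJ).
(d)–(e): allowed.
Allowed pairs: 2 of 10.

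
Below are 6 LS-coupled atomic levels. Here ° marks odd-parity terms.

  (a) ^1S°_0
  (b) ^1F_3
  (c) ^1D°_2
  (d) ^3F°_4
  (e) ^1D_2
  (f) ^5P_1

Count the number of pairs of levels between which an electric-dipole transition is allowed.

2

(a)–(b): forbidden (ΔL, ΔJ).
(a)–(c): forbidden (parity, ΔL, ΔJ).
(a)–(d): forbidden (parity, ΔS, ΔL, ΔJ).
(a)–(e): forbidden (ΔL, ΔJ).
(a)–(f): forbidden (ΔS).
(b)–(c): allowed.
(b)–(d): forbidden (ΔS).
(b)–(e): forbidden (parity).
(b)–(f): forbidden (parity, ΔS, ΔL, ΔJ).
(c)–(d): forbidden (parity, ΔS, ΔJ).
(c)–(e): allowed.
(c)–(f): forbidden (ΔS).
(d)–(e): forbidden (ΔS, ΔJ).
(d)–(f): forbidden (ΔS, ΔL, ΔJ).
(e)–(f): forbidden (parity, ΔS).
Allowed pairs: 2 of 15.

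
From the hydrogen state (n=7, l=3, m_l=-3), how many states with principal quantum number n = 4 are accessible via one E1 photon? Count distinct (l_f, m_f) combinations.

E1 requires Δl = ±1, so l_f ∈ {2, 4}; with 0 ≤ l_f ≤ n_f−1 = 3, the allowed l_f values are {2}.
For l_f = 2: m_f ∈ {m_i−1, m_i, m_i+1} ∩ [−2, 2] = {-2} → 1 state.
Total: 1.

1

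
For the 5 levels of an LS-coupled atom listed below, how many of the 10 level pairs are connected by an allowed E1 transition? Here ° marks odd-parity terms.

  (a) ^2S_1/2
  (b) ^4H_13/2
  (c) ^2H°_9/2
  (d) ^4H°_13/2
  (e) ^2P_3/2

(a)–(b): forbidden (parity, ΔS, ΔL, ΔJ).
(a)–(c): forbidden (ΔL, ΔJ).
(a)–(d): forbidden (ΔS, ΔL, ΔJ).
(a)–(e): forbidden (parity).
(b)–(c): forbidden (ΔS, ΔJ).
(b)–(d): allowed.
(b)–(e): forbidden (parity, ΔS, ΔL, ΔJ).
(c)–(d): forbidden (parity, ΔS, ΔJ).
(c)–(e): forbidden (ΔL, ΔJ).
(d)–(e): forbidden (ΔS, ΔL, ΔJ).
Allowed pairs: 1 of 10.

1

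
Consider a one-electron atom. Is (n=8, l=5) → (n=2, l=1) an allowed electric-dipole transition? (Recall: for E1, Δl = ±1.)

Initial l = 5, final l = 1, so Δl = -4. E1 requires Δl = ±1: fails.
The transition is electric-dipole forbidden.

forbidden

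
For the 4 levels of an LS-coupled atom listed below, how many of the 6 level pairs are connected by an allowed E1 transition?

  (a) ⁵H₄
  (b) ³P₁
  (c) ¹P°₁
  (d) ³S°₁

(a)–(b): forbidden (parity, ΔS, ΔL, ΔJ).
(a)–(c): forbidden (ΔS, ΔL, ΔJ).
(a)–(d): forbidden (ΔS, ΔL, ΔJ).
(b)–(c): forbidden (ΔS).
(b)–(d): allowed.
(c)–(d): forbidden (parity, ΔS).
Allowed pairs: 1 of 6.

1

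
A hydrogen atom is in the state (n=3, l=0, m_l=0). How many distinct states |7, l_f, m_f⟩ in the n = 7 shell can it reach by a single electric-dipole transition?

E1 requires Δl = ±1, so l_f ∈ {-1, 1}; with 0 ≤ l_f ≤ n_f−1 = 6, the allowed l_f values are {1}.
For l_f = 1: m_f ∈ {m_i−1, m_i, m_i+1} ∩ [−1, 1] = {-1, 0, 1} → 3 states.
Total: 3.

3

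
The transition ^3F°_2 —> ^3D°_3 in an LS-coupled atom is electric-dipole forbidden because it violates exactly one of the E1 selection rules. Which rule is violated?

Reading off the term symbols: S 1→1, L 3→2, J 2→3, parity odd→odd.
Parity must change: odd → odd — fails.
ΔL = 0, ±1 (not L=0↔0): L: 3 → 2, ΔL = -1 — passes.
ΔS = 0: S: 1 → 1 — passes.
ΔJ = 0, ±1 (not J=0↔0): J: 2 → 3, ΔJ = +1 — passes.

parity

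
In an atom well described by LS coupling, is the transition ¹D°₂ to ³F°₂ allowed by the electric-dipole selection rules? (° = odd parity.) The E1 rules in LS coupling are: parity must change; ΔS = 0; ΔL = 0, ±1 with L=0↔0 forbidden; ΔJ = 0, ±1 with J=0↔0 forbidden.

Initial level: S=0, L=2, J=2, parity odd. Final level: S=1, L=3, J=2, parity odd.
ΔJ = 0, ±1 (not J=0↔0): J: 2 → 2, ΔJ = +0 — ✓.
ΔL = 0, ±1 (not L=0↔0): L: 2 → 3, ΔL = +1 — ✓.
Parity must change: odd → odd — ✗.
ΔS = 0: S: 0 → 1 — ✗.
Rule(s) violated: parity, ΔS.

forbidden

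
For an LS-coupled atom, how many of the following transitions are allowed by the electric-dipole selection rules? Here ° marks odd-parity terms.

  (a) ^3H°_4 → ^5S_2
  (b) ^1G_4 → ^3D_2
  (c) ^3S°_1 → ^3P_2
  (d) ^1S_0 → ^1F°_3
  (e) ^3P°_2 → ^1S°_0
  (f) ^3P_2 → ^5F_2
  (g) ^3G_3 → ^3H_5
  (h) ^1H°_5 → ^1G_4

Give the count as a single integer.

(a) forbidden (ΔS, ΔL, ΔJ fail)
(b) forbidden (parity, ΔS, ΔL, ΔJ fail)
(c) allowed
(d) forbidden (ΔL, ΔJ fail)
(e) forbidden (parity, ΔS, ΔJ fail)
(f) forbidden (parity, ΔS, ΔL fail)
(g) forbidden (parity, ΔJ fail)
(h) allowed
Total allowed: 2 of 8.

2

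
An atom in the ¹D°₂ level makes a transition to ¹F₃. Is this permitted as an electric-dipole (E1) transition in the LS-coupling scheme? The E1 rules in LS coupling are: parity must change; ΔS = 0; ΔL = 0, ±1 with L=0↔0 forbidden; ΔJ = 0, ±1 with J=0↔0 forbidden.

allowed

ΔL = 0, ±1 (not L=0↔0): L: 2 → 3, ΔL = +1 — ✓.
ΔS = 0: S: 0 → 0 — ✓.
ΔJ = 0, ±1 (not J=0↔0): J: 2 → 3, ΔJ = +1 — ✓.
Parity must change: odd → even — ✓.
All four E1 rules are satisfied.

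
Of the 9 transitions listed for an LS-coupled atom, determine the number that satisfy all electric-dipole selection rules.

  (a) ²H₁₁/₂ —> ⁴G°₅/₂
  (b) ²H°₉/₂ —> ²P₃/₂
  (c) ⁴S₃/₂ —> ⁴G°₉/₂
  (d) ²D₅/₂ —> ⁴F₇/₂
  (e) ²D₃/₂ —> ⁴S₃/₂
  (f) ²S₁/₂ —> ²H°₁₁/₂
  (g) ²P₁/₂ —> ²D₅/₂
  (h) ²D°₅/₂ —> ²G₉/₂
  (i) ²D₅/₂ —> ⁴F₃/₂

0

(a) forbidden (ΔS, ΔJ fail)
(b) forbidden (ΔL, ΔJ fail)
(c) forbidden (ΔL, ΔJ fail)
(d) forbidden (parity, ΔS fail)
(e) forbidden (parity, ΔS, ΔL fail)
(f) forbidden (ΔL, ΔJ fail)
(g) forbidden (parity, ΔJ fail)
(h) forbidden (ΔL, ΔJ fail)
(i) forbidden (parity, ΔS fail)
Total allowed: 0 of 9.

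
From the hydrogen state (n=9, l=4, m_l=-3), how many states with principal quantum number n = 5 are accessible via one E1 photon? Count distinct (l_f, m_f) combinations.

2

E1 requires Δl = ±1, so l_f ∈ {3, 5}; with 0 ≤ l_f ≤ n_f−1 = 4, the allowed l_f values are {3}.
For l_f = 3: m_f ∈ {m_i−1, m_i, m_i+1} ∩ [−3, 3] = {-3, -2} → 2 states.
Total: 2.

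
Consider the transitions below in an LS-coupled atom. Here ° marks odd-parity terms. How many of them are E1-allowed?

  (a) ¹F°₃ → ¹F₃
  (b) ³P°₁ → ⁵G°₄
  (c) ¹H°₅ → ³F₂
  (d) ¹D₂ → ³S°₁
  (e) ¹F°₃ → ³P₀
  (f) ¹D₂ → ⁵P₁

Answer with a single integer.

(a) allowed
(b) forbidden (parity, ΔS, ΔL, ΔJ fail)
(c) forbidden (ΔS, ΔL, ΔJ fail)
(d) forbidden (ΔS, ΔL fail)
(e) forbidden (ΔS, ΔL, ΔJ fail)
(f) forbidden (parity, ΔS fail)
Total allowed: 1 of 6.

1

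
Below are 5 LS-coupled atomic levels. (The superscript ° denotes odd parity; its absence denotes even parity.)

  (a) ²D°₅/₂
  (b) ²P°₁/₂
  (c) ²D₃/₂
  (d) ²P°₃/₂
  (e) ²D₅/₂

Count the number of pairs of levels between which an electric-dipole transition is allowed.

5

(a)–(b): forbidden (parity, ΔJ).
(a)–(c): allowed.
(a)–(d): forbidden (parity).
(a)–(e): allowed.
(b)–(c): allowed.
(b)–(d): forbidden (parity).
(b)–(e): forbidden (ΔJ).
(c)–(d): allowed.
(c)–(e): forbidden (parity).
(d)–(e): allowed.
Allowed pairs: 5 of 10.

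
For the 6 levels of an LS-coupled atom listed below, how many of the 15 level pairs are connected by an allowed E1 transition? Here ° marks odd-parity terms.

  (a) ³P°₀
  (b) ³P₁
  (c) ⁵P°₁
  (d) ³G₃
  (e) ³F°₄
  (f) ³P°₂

(a)–(b): allowed.
(a)–(c): forbidden (parity, ΔS).
(a)–(d): forbidden (ΔL, ΔJ).
(a)–(e): forbidden (parity, ΔL, ΔJ).
(a)–(f): forbidden (parity, ΔJ).
(b)–(c): forbidden (ΔS).
(b)–(d): forbidden (parity, ΔL, ΔJ).
(b)–(e): forbidden (ΔL, ΔJ).
(b)–(f): allowed.
(c)–(d): forbidden (ΔS, ΔL, ΔJ).
(c)–(e): forbidden (parity, ΔS, ΔL, ΔJ).
(c)–(f): forbidden (parity, ΔS).
(d)–(e): allowed.
(d)–(f): forbidden (ΔL).
(e)–(f): forbidden (parity, ΔL, ΔJ).
Allowed pairs: 3 of 15.

3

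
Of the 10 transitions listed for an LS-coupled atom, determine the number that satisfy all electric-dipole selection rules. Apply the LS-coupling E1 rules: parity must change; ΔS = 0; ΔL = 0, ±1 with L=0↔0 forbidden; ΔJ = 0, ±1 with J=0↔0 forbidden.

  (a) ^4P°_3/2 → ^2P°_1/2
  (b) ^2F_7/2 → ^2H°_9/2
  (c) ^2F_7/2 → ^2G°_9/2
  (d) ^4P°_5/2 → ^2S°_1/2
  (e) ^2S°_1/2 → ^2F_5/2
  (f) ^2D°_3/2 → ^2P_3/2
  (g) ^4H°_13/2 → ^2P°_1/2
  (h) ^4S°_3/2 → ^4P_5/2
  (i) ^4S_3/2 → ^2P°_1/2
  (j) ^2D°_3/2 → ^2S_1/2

(a) forbidden (parity, ΔS fail)
(b) forbidden (ΔL fails)
(c) allowed
(d) forbidden (parity, ΔS, ΔJ fail)
(e) forbidden (ΔL, ΔJ fail)
(f) allowed
(g) forbidden (parity, ΔS, ΔL, ΔJ fail)
(h) allowed
(i) forbidden (ΔS fails)
(j) forbidden (ΔL fails)
Total allowed: 3 of 10.

3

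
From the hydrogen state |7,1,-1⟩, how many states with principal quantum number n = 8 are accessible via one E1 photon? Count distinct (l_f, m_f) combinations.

E1 requires Δl = ±1, so l_f ∈ {0, 2}; with 0 ≤ l_f ≤ n_f−1 = 7, the allowed l_f values are {0, 2}.
For l_f = 0: m_f ∈ {m_i−1, m_i, m_i+1} ∩ [−0, 0] = {0} → 1 state.
For l_f = 2: m_f ∈ {m_i−1, m_i, m_i+1} ∩ [−2, 2] = {-2, -1, 0} → 3 states.
Total: 4.

4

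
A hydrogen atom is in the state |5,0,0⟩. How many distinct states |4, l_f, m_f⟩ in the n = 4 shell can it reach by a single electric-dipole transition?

3

E1 requires Δl = ±1, so l_f ∈ {-1, 1}; with 0 ≤ l_f ≤ n_f−1 = 3, the allowed l_f values are {1}.
For l_f = 1: m_f ∈ {m_i−1, m_i, m_i+1} ∩ [−1, 1] = {-1, 0, 1} → 3 states.
Total: 3.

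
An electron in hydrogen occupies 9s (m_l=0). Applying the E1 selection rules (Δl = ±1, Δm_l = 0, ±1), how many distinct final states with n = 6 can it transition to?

3

E1 requires Δl = ±1, so l_f ∈ {-1, 1}; with 0 ≤ l_f ≤ n_f−1 = 5, the allowed l_f values are {1}.
For l_f = 1: m_f ∈ {m_i−1, m_i, m_i+1} ∩ [−1, 1] = {-1, 0, 1} → 3 states.
Total: 3.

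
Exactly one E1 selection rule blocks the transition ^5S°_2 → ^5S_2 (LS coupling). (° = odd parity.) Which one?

the L=0 ↔ L=0 exclusion

Parity must change: odd → even — passes.
ΔS = 0: S: 2 → 2 — passes.
ΔL = 0, ±1 (not L=0↔0): L: 0 → 0, ΔL = +0 — fails.
ΔJ = 0, ±1 (not J=0↔0): J: 2 → 2, ΔJ = +0 — passes.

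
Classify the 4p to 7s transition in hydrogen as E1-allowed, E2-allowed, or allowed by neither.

E1

Δl = 0 − 1 = -1; l_i + l_f = 1.
E1 (Δl = ±1): satisfied.
E2 (Δl = 0,±2, l_i+l_f ≥ 2): not satisfied.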